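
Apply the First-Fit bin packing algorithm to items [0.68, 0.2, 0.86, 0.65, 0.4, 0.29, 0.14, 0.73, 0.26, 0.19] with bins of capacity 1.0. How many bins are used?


Place items sequentially using First-Fit:
  Item 0.68 -> new Bin 1
  Item 0.2 -> Bin 1 (now 0.88)
  Item 0.86 -> new Bin 2
  Item 0.65 -> new Bin 3
  Item 0.4 -> new Bin 4
  Item 0.29 -> Bin 3 (now 0.94)
  Item 0.14 -> Bin 2 (now 1.0)
  Item 0.73 -> new Bin 5
  Item 0.26 -> Bin 4 (now 0.66)
  Item 0.19 -> Bin 4 (now 0.85)
Total bins used = 5

5


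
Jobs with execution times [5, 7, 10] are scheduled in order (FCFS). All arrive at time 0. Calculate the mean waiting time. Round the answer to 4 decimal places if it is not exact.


FCFS order (as given): [5, 7, 10]
Waiting times:
  Job 1: wait = 0
  Job 2: wait = 5
  Job 3: wait = 12
Sum of waiting times = 17
Average waiting time = 17/3 = 5.6667

5.6667


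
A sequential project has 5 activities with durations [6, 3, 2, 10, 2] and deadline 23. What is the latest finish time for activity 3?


LF(activity 3) = deadline - sum of successor durations
Successors: activities 4 through 5 with durations [10, 2]
Sum of successor durations = 12
LF = 23 - 12 = 11

11


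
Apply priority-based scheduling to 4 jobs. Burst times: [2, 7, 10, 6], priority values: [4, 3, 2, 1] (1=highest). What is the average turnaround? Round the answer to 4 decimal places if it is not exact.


Sort by priority (ascending = highest first):
Order: [(1, 6), (2, 10), (3, 7), (4, 2)]
Completion times:
  Priority 1, burst=6, C=6
  Priority 2, burst=10, C=16
  Priority 3, burst=7, C=23
  Priority 4, burst=2, C=25
Average turnaround = 70/4 = 17.5

17.5


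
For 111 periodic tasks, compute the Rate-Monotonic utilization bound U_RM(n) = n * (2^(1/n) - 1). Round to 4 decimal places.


Compute 2^(1/111) = 1.0062641072
Subtract 1: 1.0062641072 - 1 = 0.0062641072
Multiply by n: 111 * 0.0062641072 = 0.6953158992
Round to 4 dp: 0.6953

0.6953


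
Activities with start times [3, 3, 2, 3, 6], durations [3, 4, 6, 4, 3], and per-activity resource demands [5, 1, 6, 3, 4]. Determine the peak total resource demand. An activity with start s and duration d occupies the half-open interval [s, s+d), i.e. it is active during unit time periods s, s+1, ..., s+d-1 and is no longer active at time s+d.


Each activity i is active on [start_i, start_i + duration_i).
Compute total resource usage per time slot:
  t=0: active resources = [], total = 0
  t=1: active resources = [], total = 0
  t=2: active resources = [6], total = 6
  t=3: active resources = [5, 1, 6, 3], total = 15
  t=4: active resources = [5, 1, 6, 3], total = 15
  t=5: active resources = [5, 1, 6, 3], total = 15
  t=6: active resources = [1, 6, 3, 4], total = 14
  t=7: active resources = [6, 4], total = 10
  t=8: active resources = [4], total = 4
Peak resource demand = 15

15


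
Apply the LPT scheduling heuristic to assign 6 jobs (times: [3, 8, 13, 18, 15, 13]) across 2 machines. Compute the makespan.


Sort jobs in decreasing order (LPT): [18, 15, 13, 13, 8, 3]
Assign each job to the least loaded machine:
  Machine 1: jobs [18, 13, 3], load = 34
  Machine 2: jobs [15, 13, 8], load = 36
Makespan = max load = 36

36


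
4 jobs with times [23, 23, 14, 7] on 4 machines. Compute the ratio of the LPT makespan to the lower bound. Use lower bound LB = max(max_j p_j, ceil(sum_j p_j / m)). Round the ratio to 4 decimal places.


LPT order: [23, 23, 14, 7]
Machine loads after assignment: [23, 23, 14, 7]
LPT makespan = 23
Lower bound = max(max_job, ceil(total/4)) = max(23, 17) = 23
Ratio = 23 / 23 = 1.0

1.0


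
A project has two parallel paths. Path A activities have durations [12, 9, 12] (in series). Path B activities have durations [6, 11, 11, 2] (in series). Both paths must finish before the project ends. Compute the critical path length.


Path A total = 12 + 9 + 12 = 33
Path B total = 6 + 11 + 11 + 2 = 30
Critical path = longest path = max(33, 30) = 33

33


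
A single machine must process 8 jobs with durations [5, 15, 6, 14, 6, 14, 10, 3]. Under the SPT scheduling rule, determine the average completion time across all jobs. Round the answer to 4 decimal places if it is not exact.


Sort jobs by processing time (SPT order): [3, 5, 6, 6, 10, 14, 14, 15]
Compute completion times sequentially:
  Job 1: processing = 3, completes at 3
  Job 2: processing = 5, completes at 8
  Job 3: processing = 6, completes at 14
  Job 4: processing = 6, completes at 20
  Job 5: processing = 10, completes at 30
  Job 6: processing = 14, completes at 44
  Job 7: processing = 14, completes at 58
  Job 8: processing = 15, completes at 73
Sum of completion times = 250
Average completion time = 250/8 = 31.25

31.25


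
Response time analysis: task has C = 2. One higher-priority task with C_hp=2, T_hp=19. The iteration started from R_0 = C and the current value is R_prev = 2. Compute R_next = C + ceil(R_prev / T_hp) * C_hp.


R_next = C + ceil(R_prev / T_hp) * C_hp
ceil(2 / 19) = ceil(0.1053) = 1
Interference = 1 * 2 = 2
R_next = 2 + 2 = 4

4


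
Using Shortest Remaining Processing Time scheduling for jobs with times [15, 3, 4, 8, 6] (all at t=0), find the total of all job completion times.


Since all jobs arrive at t=0, SRPT equals SPT ordering.
SPT order: [3, 4, 6, 8, 15]
Completion times:
  Job 1: p=3, C=3
  Job 2: p=4, C=7
  Job 3: p=6, C=13
  Job 4: p=8, C=21
  Job 5: p=15, C=36
Total completion time = 3 + 7 + 13 + 21 + 36 = 80

80


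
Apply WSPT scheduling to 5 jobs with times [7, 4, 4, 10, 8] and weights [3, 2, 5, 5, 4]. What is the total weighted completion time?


Compute p/w ratios and sort ascending (WSPT): [(4, 5), (4, 2), (10, 5), (8, 4), (7, 3)]
Compute weighted completion times:
  Job (p=4,w=5): C=4, w*C=5*4=20
  Job (p=4,w=2): C=8, w*C=2*8=16
  Job (p=10,w=5): C=18, w*C=5*18=90
  Job (p=8,w=4): C=26, w*C=4*26=104
  Job (p=7,w=3): C=33, w*C=3*33=99
Total weighted completion time = 329

329


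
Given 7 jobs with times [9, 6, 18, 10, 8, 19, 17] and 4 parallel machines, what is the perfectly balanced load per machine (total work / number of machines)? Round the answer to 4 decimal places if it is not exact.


Total processing time = 9 + 6 + 18 + 10 + 8 + 19 + 17 = 87
Number of machines = 4
Ideal balanced load = 87 / 4 = 21.75

21.75


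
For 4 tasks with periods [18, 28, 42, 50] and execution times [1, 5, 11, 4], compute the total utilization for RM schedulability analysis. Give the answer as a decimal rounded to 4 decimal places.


Compute individual utilizations (exact fractions):
  Task 1: C/T = 1/18 (approx. 0.0556)
  Task 2: C/T = 5/28 (approx. 0.1786)
  Task 3: C/T = 11/42 (approx. 0.2619)
  Task 4: C/T = 4/50 = 2/25 (approx. 0.08)
Total utilization U = 1/18 + 5/28 + 11/42 + 2/25 = 3629/6300
Rounded to 4 decimal places: U = 0.5760
RM (Liu & Layland) bound for 4 tasks = 0.756828; compare with U = 3629/6300 (approx. 0.576032)
U <= bound, so schedulable by RM sufficient condition.

0.5760


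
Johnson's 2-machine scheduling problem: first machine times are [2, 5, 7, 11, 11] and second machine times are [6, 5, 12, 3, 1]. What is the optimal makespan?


Apply Johnson's rule:
  Group 1 (a <= b): [(1, 2, 6), (2, 5, 5), (3, 7, 12)]
  Group 2 (a > b): [(4, 11, 3), (5, 11, 1)]
Optimal job order: [1, 2, 3, 4, 5]
Schedule:
  Job 1: M1 done at 2, M2 done at 8
  Job 2: M1 done at 7, M2 done at 13
  Job 3: M1 done at 14, M2 done at 26
  Job 4: M1 done at 25, M2 done at 29
  Job 5: M1 done at 36, M2 done at 37
Makespan = 37

37


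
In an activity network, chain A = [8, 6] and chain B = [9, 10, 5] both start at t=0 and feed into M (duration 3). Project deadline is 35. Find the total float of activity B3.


Forward pass: ES(B3) = sum of predecessors on chain B = 19
EF = ES + duration = 19 + 5 = 24
Backward pass: LF(M) = deadline = 35; LS(M) = 35 - 3 = 32
LF(B3) = LS(M) - sum(successors on chain B) = 32 - 0 = 32
LS = LF - duration = 32 - 5 = 27
Total float = LS - ES = 27 - 19 = 8

8


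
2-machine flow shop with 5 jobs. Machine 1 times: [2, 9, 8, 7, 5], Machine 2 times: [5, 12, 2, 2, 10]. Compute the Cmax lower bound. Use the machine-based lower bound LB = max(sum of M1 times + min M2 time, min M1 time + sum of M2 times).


LB1 = sum(M1 times) + min(M2 times) = 31 + 2 = 33
LB2 = min(M1 times) + sum(M2 times) = 2 + 31 = 33
Lower bound = max(LB1, LB2) = max(33, 33) = 33

33


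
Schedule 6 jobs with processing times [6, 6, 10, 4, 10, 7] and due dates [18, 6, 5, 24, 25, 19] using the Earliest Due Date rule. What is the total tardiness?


Sort by due date (EDD order): [(10, 5), (6, 6), (6, 18), (7, 19), (4, 24), (10, 25)]
Compute completion times and tardiness:
  Job 1: p=10, d=5, C=10, tardiness=max(0,10-5)=5
  Job 2: p=6, d=6, C=16, tardiness=max(0,16-6)=10
  Job 3: p=6, d=18, C=22, tardiness=max(0,22-18)=4
  Job 4: p=7, d=19, C=29, tardiness=max(0,29-19)=10
  Job 5: p=4, d=24, C=33, tardiness=max(0,33-24)=9
  Job 6: p=10, d=25, C=43, tardiness=max(0,43-25)=18
Total tardiness = 56

56


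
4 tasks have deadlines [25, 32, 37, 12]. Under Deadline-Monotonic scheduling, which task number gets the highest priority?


Sort tasks by relative deadline (ascending):
  Task 4: deadline = 12
  Task 1: deadline = 25
  Task 2: deadline = 32
  Task 3: deadline = 37
Priority order (highest first): [4, 1, 2, 3]
Highest priority task = 4

4


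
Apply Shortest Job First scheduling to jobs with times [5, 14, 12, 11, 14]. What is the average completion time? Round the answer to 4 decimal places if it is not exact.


SJF order (ascending): [5, 11, 12, 14, 14]
Completion times:
  Job 1: burst=5, C=5
  Job 2: burst=11, C=16
  Job 3: burst=12, C=28
  Job 4: burst=14, C=42
  Job 5: burst=14, C=56
Average completion = 147/5 = 29.4

29.4


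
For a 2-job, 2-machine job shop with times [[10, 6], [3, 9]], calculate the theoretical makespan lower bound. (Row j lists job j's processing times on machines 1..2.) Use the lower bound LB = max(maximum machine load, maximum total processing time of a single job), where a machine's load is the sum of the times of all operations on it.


Machine loads:
  Machine 1: 10 + 3 = 13
  Machine 2: 6 + 9 = 15
Max machine load = 15
Job totals:
  Job 1: 16
  Job 2: 12
Max job total = 16
Lower bound = max(15, 16) = 16

16


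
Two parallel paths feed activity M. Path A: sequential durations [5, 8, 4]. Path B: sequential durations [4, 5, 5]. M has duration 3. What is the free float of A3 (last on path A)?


ES(A3) = sum of predecessors on chain A = 13
EF(A3) = ES + duration = 13 + 4 = 17
Successor of A3 is M. ES(M) = max(sum(A), sum(B)) = max(17, 14) = 17
Free float = ES(successor) - EF(current) = 17 - 17 = 0

0


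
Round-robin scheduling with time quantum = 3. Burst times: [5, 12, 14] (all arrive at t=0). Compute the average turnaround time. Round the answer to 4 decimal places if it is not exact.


Time quantum = 3
Execution trace:
  J1 runs 3 units, time = 3
  J2 runs 3 units, time = 6
  J3 runs 3 units, time = 9
  J1 runs 2 units, time = 11
  J2 runs 3 units, time = 14
  J3 runs 3 units, time = 17
  J2 runs 3 units, time = 20
  J3 runs 3 units, time = 23
  J2 runs 3 units, time = 26
  J3 runs 3 units, time = 29
  J3 runs 2 units, time = 31
Finish times: [11, 26, 31]
Average turnaround = 68/3 = 22.6667

22.6667


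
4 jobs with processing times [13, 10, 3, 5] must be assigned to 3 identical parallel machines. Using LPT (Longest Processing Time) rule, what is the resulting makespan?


Sort jobs in decreasing order (LPT): [13, 10, 5, 3]
Assign each job to the least loaded machine:
  Machine 1: jobs [13], load = 13
  Machine 2: jobs [10], load = 10
  Machine 3: jobs [5, 3], load = 8
Makespan = max load = 13

13


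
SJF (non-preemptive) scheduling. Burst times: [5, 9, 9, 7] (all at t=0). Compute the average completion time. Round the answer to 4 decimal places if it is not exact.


SJF order (ascending): [5, 7, 9, 9]
Completion times:
  Job 1: burst=5, C=5
  Job 2: burst=7, C=12
  Job 3: burst=9, C=21
  Job 4: burst=9, C=30
Average completion = 68/4 = 17.0

17.0


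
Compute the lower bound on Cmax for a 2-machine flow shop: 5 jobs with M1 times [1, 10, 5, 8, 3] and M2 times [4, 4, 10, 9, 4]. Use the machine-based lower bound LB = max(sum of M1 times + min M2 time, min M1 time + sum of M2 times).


LB1 = sum(M1 times) + min(M2 times) = 27 + 4 = 31
LB2 = min(M1 times) + sum(M2 times) = 1 + 31 = 32
Lower bound = max(LB1, LB2) = max(31, 32) = 32

32


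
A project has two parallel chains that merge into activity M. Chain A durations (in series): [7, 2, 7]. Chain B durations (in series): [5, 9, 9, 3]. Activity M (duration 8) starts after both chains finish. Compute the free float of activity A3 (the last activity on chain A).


ES(A3) = sum of predecessors on chain A = 9
EF(A3) = ES + duration = 9 + 7 = 16
Successor of A3 is M. ES(M) = max(sum(A), sum(B)) = max(16, 26) = 26
Free float = ES(successor) - EF(current) = 26 - 16 = 10

10


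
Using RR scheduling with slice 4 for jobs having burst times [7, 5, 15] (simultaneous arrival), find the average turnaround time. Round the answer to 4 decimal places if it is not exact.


Time quantum = 4
Execution trace:
  J1 runs 4 units, time = 4
  J2 runs 4 units, time = 8
  J3 runs 4 units, time = 12
  J1 runs 3 units, time = 15
  J2 runs 1 units, time = 16
  J3 runs 4 units, time = 20
  J3 runs 4 units, time = 24
  J3 runs 3 units, time = 27
Finish times: [15, 16, 27]
Average turnaround = 58/3 = 19.3333

19.3333


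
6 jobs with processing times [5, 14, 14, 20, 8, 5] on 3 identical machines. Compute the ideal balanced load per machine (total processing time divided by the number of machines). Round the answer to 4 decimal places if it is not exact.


Total processing time = 5 + 14 + 14 + 20 + 8 + 5 = 66
Number of machines = 3
Ideal balanced load = 66 / 3 = 22.0

22.0


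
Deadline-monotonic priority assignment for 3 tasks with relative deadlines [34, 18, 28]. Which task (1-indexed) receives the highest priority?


Sort tasks by relative deadline (ascending):
  Task 2: deadline = 18
  Task 3: deadline = 28
  Task 1: deadline = 34
Priority order (highest first): [2, 3, 1]
Highest priority task = 2

2


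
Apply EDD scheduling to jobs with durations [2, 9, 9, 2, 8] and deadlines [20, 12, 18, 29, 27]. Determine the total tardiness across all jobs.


Sort by due date (EDD order): [(9, 12), (9, 18), (2, 20), (8, 27), (2, 29)]
Compute completion times and tardiness:
  Job 1: p=9, d=12, C=9, tardiness=max(0,9-12)=0
  Job 2: p=9, d=18, C=18, tardiness=max(0,18-18)=0
  Job 3: p=2, d=20, C=20, tardiness=max(0,20-20)=0
  Job 4: p=8, d=27, C=28, tardiness=max(0,28-27)=1
  Job 5: p=2, d=29, C=30, tardiness=max(0,30-29)=1
Total tardiness = 2

2


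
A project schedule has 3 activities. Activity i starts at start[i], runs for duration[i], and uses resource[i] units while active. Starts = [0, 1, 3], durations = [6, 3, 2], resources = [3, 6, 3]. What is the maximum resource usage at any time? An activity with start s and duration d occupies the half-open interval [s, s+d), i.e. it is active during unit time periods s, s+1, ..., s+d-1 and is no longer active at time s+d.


Each activity i is active on [start_i, start_i + duration_i).
Compute total resource usage per time slot:
  t=0: active resources = [3], total = 3
  t=1: active resources = [3, 6], total = 9
  t=2: active resources = [3, 6], total = 9
  t=3: active resources = [3, 6, 3], total = 12
  t=4: active resources = [3, 3], total = 6
  t=5: active resources = [3], total = 3
Peak resource demand = 12

12


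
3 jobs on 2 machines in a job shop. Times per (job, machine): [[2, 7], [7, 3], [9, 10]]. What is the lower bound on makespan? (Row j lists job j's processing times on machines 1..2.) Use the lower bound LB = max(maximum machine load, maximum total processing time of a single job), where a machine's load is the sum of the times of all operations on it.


Machine loads:
  Machine 1: 2 + 7 + 9 = 18
  Machine 2: 7 + 3 + 10 = 20
Max machine load = 20
Job totals:
  Job 1: 9
  Job 2: 10
  Job 3: 19
Max job total = 19
Lower bound = max(20, 19) = 20

20


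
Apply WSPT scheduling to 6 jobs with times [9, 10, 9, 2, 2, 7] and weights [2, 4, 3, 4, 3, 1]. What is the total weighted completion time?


Compute p/w ratios and sort ascending (WSPT): [(2, 4), (2, 3), (10, 4), (9, 3), (9, 2), (7, 1)]
Compute weighted completion times:
  Job (p=2,w=4): C=2, w*C=4*2=8
  Job (p=2,w=3): C=4, w*C=3*4=12
  Job (p=10,w=4): C=14, w*C=4*14=56
  Job (p=9,w=3): C=23, w*C=3*23=69
  Job (p=9,w=2): C=32, w*C=2*32=64
  Job (p=7,w=1): C=39, w*C=1*39=39
Total weighted completion time = 248

248


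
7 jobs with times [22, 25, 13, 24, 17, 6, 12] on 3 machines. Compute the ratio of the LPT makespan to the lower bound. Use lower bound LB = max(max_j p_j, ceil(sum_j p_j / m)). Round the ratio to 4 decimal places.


LPT order: [25, 24, 22, 17, 13, 12, 6]
Machine loads after assignment: [43, 37, 39]
LPT makespan = 43
Lower bound = max(max_job, ceil(total/3)) = max(25, 40) = 40
Ratio = 43 / 40 = 1.075

1.075


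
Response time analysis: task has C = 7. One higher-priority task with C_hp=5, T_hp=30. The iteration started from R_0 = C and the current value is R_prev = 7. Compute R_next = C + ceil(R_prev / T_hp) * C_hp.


R_next = C + ceil(R_prev / T_hp) * C_hp
ceil(7 / 30) = ceil(0.2333) = 1
Interference = 1 * 5 = 5
R_next = 7 + 5 = 12

12


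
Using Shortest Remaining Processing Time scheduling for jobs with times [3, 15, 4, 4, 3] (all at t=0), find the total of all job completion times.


Since all jobs arrive at t=0, SRPT equals SPT ordering.
SPT order: [3, 3, 4, 4, 15]
Completion times:
  Job 1: p=3, C=3
  Job 2: p=3, C=6
  Job 3: p=4, C=10
  Job 4: p=4, C=14
  Job 5: p=15, C=29
Total completion time = 3 + 6 + 10 + 14 + 29 = 62

62


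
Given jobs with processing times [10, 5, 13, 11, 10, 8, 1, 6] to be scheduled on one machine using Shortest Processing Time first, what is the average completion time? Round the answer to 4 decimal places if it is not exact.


Sort jobs by processing time (SPT order): [1, 5, 6, 8, 10, 10, 11, 13]
Compute completion times sequentially:
  Job 1: processing = 1, completes at 1
  Job 2: processing = 5, completes at 6
  Job 3: processing = 6, completes at 12
  Job 4: processing = 8, completes at 20
  Job 5: processing = 10, completes at 30
  Job 6: processing = 10, completes at 40
  Job 7: processing = 11, completes at 51
  Job 8: processing = 13, completes at 64
Sum of completion times = 224
Average completion time = 224/8 = 28.0

28.0


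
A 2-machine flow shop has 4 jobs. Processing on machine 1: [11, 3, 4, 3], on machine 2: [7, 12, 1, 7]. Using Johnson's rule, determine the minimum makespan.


Apply Johnson's rule:
  Group 1 (a <= b): [(2, 3, 12), (4, 3, 7)]
  Group 2 (a > b): [(1, 11, 7), (3, 4, 1)]
Optimal job order: [2, 4, 1, 3]
Schedule:
  Job 2: M1 done at 3, M2 done at 15
  Job 4: M1 done at 6, M2 done at 22
  Job 1: M1 done at 17, M2 done at 29
  Job 3: M1 done at 21, M2 done at 30
Makespan = 30

30


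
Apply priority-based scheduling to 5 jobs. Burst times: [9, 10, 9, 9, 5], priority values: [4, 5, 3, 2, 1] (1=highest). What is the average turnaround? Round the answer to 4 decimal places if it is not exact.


Sort by priority (ascending = highest first):
Order: [(1, 5), (2, 9), (3, 9), (4, 9), (5, 10)]
Completion times:
  Priority 1, burst=5, C=5
  Priority 2, burst=9, C=14
  Priority 3, burst=9, C=23
  Priority 4, burst=9, C=32
  Priority 5, burst=10, C=42
Average turnaround = 116/5 = 23.2

23.2


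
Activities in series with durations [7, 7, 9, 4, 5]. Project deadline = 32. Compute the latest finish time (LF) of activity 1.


LF(activity 1) = deadline - sum of successor durations
Successors: activities 2 through 5 with durations [7, 9, 4, 5]
Sum of successor durations = 25
LF = 32 - 25 = 7

7


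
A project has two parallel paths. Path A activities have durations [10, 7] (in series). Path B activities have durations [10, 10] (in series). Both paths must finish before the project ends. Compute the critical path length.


Path A total = 10 + 7 = 17
Path B total = 10 + 10 = 20
Critical path = longest path = max(17, 20) = 20

20


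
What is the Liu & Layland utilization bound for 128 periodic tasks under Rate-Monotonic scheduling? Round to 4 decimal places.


Compute 2^(1/128) = 1.0054299011
Subtract 1: 1.0054299011 - 1 = 0.0054299011
Multiply by n: 128 * 0.0054299011 = 0.6950273408
Round to 4 dp: 0.6950

0.6950


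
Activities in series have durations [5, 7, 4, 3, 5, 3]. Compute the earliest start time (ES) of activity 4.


Activity 4 starts after activities 1 through 3 complete.
Predecessor durations: [5, 7, 4]
ES = 5 + 7 + 4 = 16

16


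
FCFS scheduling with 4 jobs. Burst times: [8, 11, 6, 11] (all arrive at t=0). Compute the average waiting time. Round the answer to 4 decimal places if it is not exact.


FCFS order (as given): [8, 11, 6, 11]
Waiting times:
  Job 1: wait = 0
  Job 2: wait = 8
  Job 3: wait = 19
  Job 4: wait = 25
Sum of waiting times = 52
Average waiting time = 52/4 = 13.0

13.0


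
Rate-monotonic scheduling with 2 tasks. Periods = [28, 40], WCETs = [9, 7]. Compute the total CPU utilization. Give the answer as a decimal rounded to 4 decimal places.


Compute individual utilizations (exact fractions):
  Task 1: C/T = 9/28 (approx. 0.3214)
  Task 2: C/T = 7/40 (approx. 0.175)
Total utilization U = 9/28 + 7/40 = 139/280
Rounded to 4 decimal places: U = 0.4964
RM (Liu & Layland) bound for 2 tasks = 0.828427; compare with U = 139/280 (approx. 0.496429)
U <= bound, so schedulable by RM sufficient condition.

0.4964


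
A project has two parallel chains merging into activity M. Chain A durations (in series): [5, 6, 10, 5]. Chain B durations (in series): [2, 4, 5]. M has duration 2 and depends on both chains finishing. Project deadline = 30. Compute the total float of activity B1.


Forward pass: ES(B1) = sum of predecessors on chain B = 0
EF = ES + duration = 0 + 2 = 2
Backward pass: LF(M) = deadline = 30; LS(M) = 30 - 2 = 28
LF(B1) = LS(M) - sum(successors on chain B) = 28 - 9 = 19
LS = LF - duration = 19 - 2 = 17
Total float = LS - ES = 17 - 0 = 17

17


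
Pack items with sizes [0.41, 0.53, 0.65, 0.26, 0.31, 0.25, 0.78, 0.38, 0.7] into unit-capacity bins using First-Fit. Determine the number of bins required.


Place items sequentially using First-Fit:
  Item 0.41 -> new Bin 1
  Item 0.53 -> Bin 1 (now 0.94)
  Item 0.65 -> new Bin 2
  Item 0.26 -> Bin 2 (now 0.91)
  Item 0.31 -> new Bin 3
  Item 0.25 -> Bin 3 (now 0.56)
  Item 0.78 -> new Bin 4
  Item 0.38 -> Bin 3 (now 0.94)
  Item 0.7 -> new Bin 5
Total bins used = 5

5


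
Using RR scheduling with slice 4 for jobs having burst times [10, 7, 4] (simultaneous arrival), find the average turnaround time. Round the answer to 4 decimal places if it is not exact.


Time quantum = 4
Execution trace:
  J1 runs 4 units, time = 4
  J2 runs 4 units, time = 8
  J3 runs 4 units, time = 12
  J1 runs 4 units, time = 16
  J2 runs 3 units, time = 19
  J1 runs 2 units, time = 21
Finish times: [21, 19, 12]
Average turnaround = 52/3 = 17.3333

17.3333


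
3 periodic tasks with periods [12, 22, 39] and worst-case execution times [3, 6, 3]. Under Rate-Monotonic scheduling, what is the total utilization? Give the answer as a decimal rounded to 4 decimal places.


Compute individual utilizations (exact fractions):
  Task 1: C/T = 3/12 = 1/4 (approx. 0.25)
  Task 2: C/T = 6/22 = 3/11 (approx. 0.2727)
  Task 3: C/T = 3/39 = 1/13 (approx. 0.0769)
Total utilization U = 1/4 + 3/11 + 1/13 = 343/572
Rounded to 4 decimal places: U = 0.5997
RM (Liu & Layland) bound for 3 tasks = 0.779763; compare with U = 343/572 (approx. 0.599650)
U <= bound, so schedulable by RM sufficient condition.

0.5997


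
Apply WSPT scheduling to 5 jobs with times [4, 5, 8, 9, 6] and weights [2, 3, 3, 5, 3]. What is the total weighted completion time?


Compute p/w ratios and sort ascending (WSPT): [(5, 3), (9, 5), (4, 2), (6, 3), (8, 3)]
Compute weighted completion times:
  Job (p=5,w=3): C=5, w*C=3*5=15
  Job (p=9,w=5): C=14, w*C=5*14=70
  Job (p=4,w=2): C=18, w*C=2*18=36
  Job (p=6,w=3): C=24, w*C=3*24=72
  Job (p=8,w=3): C=32, w*C=3*32=96
Total weighted completion time = 289

289


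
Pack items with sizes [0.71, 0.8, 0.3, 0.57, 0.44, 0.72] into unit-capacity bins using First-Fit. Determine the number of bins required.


Place items sequentially using First-Fit:
  Item 0.71 -> new Bin 1
  Item 0.8 -> new Bin 2
  Item 0.3 -> new Bin 3
  Item 0.57 -> Bin 3 (now 0.87)
  Item 0.44 -> new Bin 4
  Item 0.72 -> new Bin 5
Total bins used = 5

5


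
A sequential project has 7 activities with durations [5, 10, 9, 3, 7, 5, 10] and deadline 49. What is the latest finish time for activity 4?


LF(activity 4) = deadline - sum of successor durations
Successors: activities 5 through 7 with durations [7, 5, 10]
Sum of successor durations = 22
LF = 49 - 22 = 27

27


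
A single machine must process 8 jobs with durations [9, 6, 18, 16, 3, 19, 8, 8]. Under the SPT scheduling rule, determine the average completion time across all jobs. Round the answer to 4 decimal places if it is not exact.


Sort jobs by processing time (SPT order): [3, 6, 8, 8, 9, 16, 18, 19]
Compute completion times sequentially:
  Job 1: processing = 3, completes at 3
  Job 2: processing = 6, completes at 9
  Job 3: processing = 8, completes at 17
  Job 4: processing = 8, completes at 25
  Job 5: processing = 9, completes at 34
  Job 6: processing = 16, completes at 50
  Job 7: processing = 18, completes at 68
  Job 8: processing = 19, completes at 87
Sum of completion times = 293
Average completion time = 293/8 = 36.625

36.625


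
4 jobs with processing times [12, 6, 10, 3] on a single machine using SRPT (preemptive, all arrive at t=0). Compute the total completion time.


Since all jobs arrive at t=0, SRPT equals SPT ordering.
SPT order: [3, 6, 10, 12]
Completion times:
  Job 1: p=3, C=3
  Job 2: p=6, C=9
  Job 3: p=10, C=19
  Job 4: p=12, C=31
Total completion time = 3 + 9 + 19 + 31 = 62

62


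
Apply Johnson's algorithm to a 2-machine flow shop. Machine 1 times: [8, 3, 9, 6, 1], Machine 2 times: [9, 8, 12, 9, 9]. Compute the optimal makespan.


Apply Johnson's rule:
  Group 1 (a <= b): [(5, 1, 9), (2, 3, 8), (4, 6, 9), (1, 8, 9), (3, 9, 12)]
  Group 2 (a > b): []
Optimal job order: [5, 2, 4, 1, 3]
Schedule:
  Job 5: M1 done at 1, M2 done at 10
  Job 2: M1 done at 4, M2 done at 18
  Job 4: M1 done at 10, M2 done at 27
  Job 1: M1 done at 18, M2 done at 36
  Job 3: M1 done at 27, M2 done at 48
Makespan = 48

48


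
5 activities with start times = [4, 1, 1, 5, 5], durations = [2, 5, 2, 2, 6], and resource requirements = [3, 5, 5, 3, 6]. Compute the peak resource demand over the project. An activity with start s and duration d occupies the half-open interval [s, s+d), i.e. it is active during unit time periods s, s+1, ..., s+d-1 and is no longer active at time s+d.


Each activity i is active on [start_i, start_i + duration_i).
Compute total resource usage per time slot:
  t=0: active resources = [], total = 0
  t=1: active resources = [5, 5], total = 10
  t=2: active resources = [5, 5], total = 10
  t=3: active resources = [5], total = 5
  t=4: active resources = [3, 5], total = 8
  t=5: active resources = [3, 5, 3, 6], total = 17
  t=6: active resources = [3, 6], total = 9
  t=7: active resources = [6], total = 6
  t=8: active resources = [6], total = 6
  t=9: active resources = [6], total = 6
  t=10: active resources = [6], total = 6
Peak resource demand = 17

17


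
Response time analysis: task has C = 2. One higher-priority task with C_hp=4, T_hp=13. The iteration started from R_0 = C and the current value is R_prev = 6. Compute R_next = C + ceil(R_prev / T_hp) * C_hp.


R_next = C + ceil(R_prev / T_hp) * C_hp
ceil(6 / 13) = ceil(0.4615) = 1
Interference = 1 * 4 = 4
R_next = 2 + 4 = 6
R_next = R_prev, so the iteration has converged (response time = 6).

6


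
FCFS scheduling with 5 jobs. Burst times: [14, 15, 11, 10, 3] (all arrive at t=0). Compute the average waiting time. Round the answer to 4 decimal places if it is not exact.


FCFS order (as given): [14, 15, 11, 10, 3]
Waiting times:
  Job 1: wait = 0
  Job 2: wait = 14
  Job 3: wait = 29
  Job 4: wait = 40
  Job 5: wait = 50
Sum of waiting times = 133
Average waiting time = 133/5 = 26.6

26.6


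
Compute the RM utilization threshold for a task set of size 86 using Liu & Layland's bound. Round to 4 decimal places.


Compute 2^(1/86) = 1.0080924190
Subtract 1: 1.0080924190 - 1 = 0.0080924190
Multiply by n: 86 * 0.0080924190 = 0.6959480340
Round to 4 dp: 0.6959

0.6959


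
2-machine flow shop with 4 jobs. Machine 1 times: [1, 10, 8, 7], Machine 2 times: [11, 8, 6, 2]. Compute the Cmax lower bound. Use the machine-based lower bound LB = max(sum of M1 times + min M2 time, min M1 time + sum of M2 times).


LB1 = sum(M1 times) + min(M2 times) = 26 + 2 = 28
LB2 = min(M1 times) + sum(M2 times) = 1 + 27 = 28
Lower bound = max(LB1, LB2) = max(28, 28) = 28

28


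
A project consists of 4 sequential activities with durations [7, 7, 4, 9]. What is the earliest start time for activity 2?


Activity 2 starts after activities 1 through 1 complete.
Predecessor durations: [7]
ES = 7 = 7

7


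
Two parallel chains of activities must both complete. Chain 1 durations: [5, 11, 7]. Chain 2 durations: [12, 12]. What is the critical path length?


Path A total = 5 + 11 + 7 = 23
Path B total = 12 + 12 = 24
Critical path = longest path = max(23, 24) = 24

24


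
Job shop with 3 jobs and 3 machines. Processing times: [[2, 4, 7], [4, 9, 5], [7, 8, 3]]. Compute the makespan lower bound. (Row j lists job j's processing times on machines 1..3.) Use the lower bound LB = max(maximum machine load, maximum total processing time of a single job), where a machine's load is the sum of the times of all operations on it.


Machine loads:
  Machine 1: 2 + 4 + 7 = 13
  Machine 2: 4 + 9 + 8 = 21
  Machine 3: 7 + 5 + 3 = 15
Max machine load = 21
Job totals:
  Job 1: 13
  Job 2: 18
  Job 3: 18
Max job total = 18
Lower bound = max(21, 18) = 21

21


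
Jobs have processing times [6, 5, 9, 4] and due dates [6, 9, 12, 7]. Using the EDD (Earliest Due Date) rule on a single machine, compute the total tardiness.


Sort by due date (EDD order): [(6, 6), (4, 7), (5, 9), (9, 12)]
Compute completion times and tardiness:
  Job 1: p=6, d=6, C=6, tardiness=max(0,6-6)=0
  Job 2: p=4, d=7, C=10, tardiness=max(0,10-7)=3
  Job 3: p=5, d=9, C=15, tardiness=max(0,15-9)=6
  Job 4: p=9, d=12, C=24, tardiness=max(0,24-12)=12
Total tardiness = 21

21


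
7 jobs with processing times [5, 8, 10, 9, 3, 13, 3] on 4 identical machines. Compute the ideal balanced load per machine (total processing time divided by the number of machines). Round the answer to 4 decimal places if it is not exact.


Total processing time = 5 + 8 + 10 + 9 + 3 + 13 + 3 = 51
Number of machines = 4
Ideal balanced load = 51 / 4 = 12.75

12.75


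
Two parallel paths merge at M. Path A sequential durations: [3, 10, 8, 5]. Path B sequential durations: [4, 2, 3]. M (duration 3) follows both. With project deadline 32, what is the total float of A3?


Forward pass: ES(A3) = sum of predecessors on chain A = 13
EF = ES + duration = 13 + 8 = 21
Backward pass: LF(M) = deadline = 32; LS(M) = 32 - 3 = 29
LF(A3) = LS(M) - sum(successors on chain A) = 29 - 5 = 24
LS = LF - duration = 24 - 8 = 16
Total float = LS - ES = 16 - 13 = 3

3


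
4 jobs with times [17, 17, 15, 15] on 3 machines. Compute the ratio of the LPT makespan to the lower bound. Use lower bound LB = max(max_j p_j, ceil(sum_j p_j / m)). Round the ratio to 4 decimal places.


LPT order: [17, 17, 15, 15]
Machine loads after assignment: [17, 17, 30]
LPT makespan = 30
Lower bound = max(max_job, ceil(total/3)) = max(17, 22) = 22
Ratio = 30 / 22 = 1.3636

1.3636


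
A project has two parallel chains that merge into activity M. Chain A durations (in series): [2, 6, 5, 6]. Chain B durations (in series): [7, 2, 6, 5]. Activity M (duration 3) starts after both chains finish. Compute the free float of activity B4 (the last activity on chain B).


ES(B4) = sum of predecessors on chain B = 15
EF(B4) = ES + duration = 15 + 5 = 20
Successor of B4 is M. ES(M) = max(sum(A), sum(B)) = max(19, 20) = 20
Free float = ES(successor) - EF(current) = 20 - 20 = 0

0


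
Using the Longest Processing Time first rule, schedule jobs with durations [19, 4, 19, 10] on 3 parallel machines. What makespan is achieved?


Sort jobs in decreasing order (LPT): [19, 19, 10, 4]
Assign each job to the least loaded machine:
  Machine 1: jobs [19], load = 19
  Machine 2: jobs [19], load = 19
  Machine 3: jobs [10, 4], load = 14
Makespan = max load = 19

19


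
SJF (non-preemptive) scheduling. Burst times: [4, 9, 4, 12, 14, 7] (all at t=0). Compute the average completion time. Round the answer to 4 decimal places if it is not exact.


SJF order (ascending): [4, 4, 7, 9, 12, 14]
Completion times:
  Job 1: burst=4, C=4
  Job 2: burst=4, C=8
  Job 3: burst=7, C=15
  Job 4: burst=9, C=24
  Job 5: burst=12, C=36
  Job 6: burst=14, C=50
Average completion = 137/6 = 22.8333

22.8333


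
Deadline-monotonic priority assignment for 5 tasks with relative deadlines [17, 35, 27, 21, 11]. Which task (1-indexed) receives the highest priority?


Sort tasks by relative deadline (ascending):
  Task 5: deadline = 11
  Task 1: deadline = 17
  Task 4: deadline = 21
  Task 3: deadline = 27
  Task 2: deadline = 35
Priority order (highest first): [5, 1, 4, 3, 2]
Highest priority task = 5

5


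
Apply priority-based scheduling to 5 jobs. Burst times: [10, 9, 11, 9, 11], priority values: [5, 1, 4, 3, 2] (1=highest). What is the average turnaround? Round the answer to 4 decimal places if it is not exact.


Sort by priority (ascending = highest first):
Order: [(1, 9), (2, 11), (3, 9), (4, 11), (5, 10)]
Completion times:
  Priority 1, burst=9, C=9
  Priority 2, burst=11, C=20
  Priority 3, burst=9, C=29
  Priority 4, burst=11, C=40
  Priority 5, burst=10, C=50
Average turnaround = 148/5 = 29.6

29.6


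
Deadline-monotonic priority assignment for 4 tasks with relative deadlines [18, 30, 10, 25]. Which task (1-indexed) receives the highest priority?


Sort tasks by relative deadline (ascending):
  Task 3: deadline = 10
  Task 1: deadline = 18
  Task 4: deadline = 25
  Task 2: deadline = 30
Priority order (highest first): [3, 1, 4, 2]
Highest priority task = 3

3


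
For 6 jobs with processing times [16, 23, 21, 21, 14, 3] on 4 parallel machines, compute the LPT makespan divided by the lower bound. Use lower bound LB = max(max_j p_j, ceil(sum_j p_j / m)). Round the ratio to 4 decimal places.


LPT order: [23, 21, 21, 16, 14, 3]
Machine loads after assignment: [23, 24, 21, 30]
LPT makespan = 30
Lower bound = max(max_job, ceil(total/4)) = max(23, 25) = 25
Ratio = 30 / 25 = 1.2

1.2


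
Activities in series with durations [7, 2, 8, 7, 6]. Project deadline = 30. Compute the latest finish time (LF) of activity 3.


LF(activity 3) = deadline - sum of successor durations
Successors: activities 4 through 5 with durations [7, 6]
Sum of successor durations = 13
LF = 30 - 13 = 17

17


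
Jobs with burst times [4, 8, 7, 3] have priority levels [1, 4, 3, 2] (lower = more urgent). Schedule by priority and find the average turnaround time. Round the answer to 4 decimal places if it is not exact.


Sort by priority (ascending = highest first):
Order: [(1, 4), (2, 3), (3, 7), (4, 8)]
Completion times:
  Priority 1, burst=4, C=4
  Priority 2, burst=3, C=7
  Priority 3, burst=7, C=14
  Priority 4, burst=8, C=22
Average turnaround = 47/4 = 11.75

11.75


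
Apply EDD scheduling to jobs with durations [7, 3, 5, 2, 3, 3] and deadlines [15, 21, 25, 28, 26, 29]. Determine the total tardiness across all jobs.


Sort by due date (EDD order): [(7, 15), (3, 21), (5, 25), (3, 26), (2, 28), (3, 29)]
Compute completion times and tardiness:
  Job 1: p=7, d=15, C=7, tardiness=max(0,7-15)=0
  Job 2: p=3, d=21, C=10, tardiness=max(0,10-21)=0
  Job 3: p=5, d=25, C=15, tardiness=max(0,15-25)=0
  Job 4: p=3, d=26, C=18, tardiness=max(0,18-26)=0
  Job 5: p=2, d=28, C=20, tardiness=max(0,20-28)=0
  Job 6: p=3, d=29, C=23, tardiness=max(0,23-29)=0
Total tardiness = 0

0


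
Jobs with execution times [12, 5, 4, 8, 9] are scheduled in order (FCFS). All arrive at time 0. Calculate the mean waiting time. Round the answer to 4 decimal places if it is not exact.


FCFS order (as given): [12, 5, 4, 8, 9]
Waiting times:
  Job 1: wait = 0
  Job 2: wait = 12
  Job 3: wait = 17
  Job 4: wait = 21
  Job 5: wait = 29
Sum of waiting times = 79
Average waiting time = 79/5 = 15.8

15.8


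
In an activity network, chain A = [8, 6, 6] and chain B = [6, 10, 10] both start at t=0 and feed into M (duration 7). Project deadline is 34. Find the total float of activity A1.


Forward pass: ES(A1) = sum of predecessors on chain A = 0
EF = ES + duration = 0 + 8 = 8
Backward pass: LF(M) = deadline = 34; LS(M) = 34 - 7 = 27
LF(A1) = LS(M) - sum(successors on chain A) = 27 - 12 = 15
LS = LF - duration = 15 - 8 = 7
Total float = LS - ES = 7 - 0 = 7

7


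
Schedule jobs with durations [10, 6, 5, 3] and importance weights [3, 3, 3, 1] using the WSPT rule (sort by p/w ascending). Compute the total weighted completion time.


Compute p/w ratios and sort ascending (WSPT): [(5, 3), (6, 3), (3, 1), (10, 3)]
Compute weighted completion times:
  Job (p=5,w=3): C=5, w*C=3*5=15
  Job (p=6,w=3): C=11, w*C=3*11=33
  Job (p=3,w=1): C=14, w*C=1*14=14
  Job (p=10,w=3): C=24, w*C=3*24=72
Total weighted completion time = 134

134


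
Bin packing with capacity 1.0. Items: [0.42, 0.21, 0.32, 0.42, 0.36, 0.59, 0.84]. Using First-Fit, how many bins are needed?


Place items sequentially using First-Fit:
  Item 0.42 -> new Bin 1
  Item 0.21 -> Bin 1 (now 0.63)
  Item 0.32 -> Bin 1 (now 0.95)
  Item 0.42 -> new Bin 2
  Item 0.36 -> Bin 2 (now 0.78)
  Item 0.59 -> new Bin 3
  Item 0.84 -> new Bin 4
Total bins used = 4

4


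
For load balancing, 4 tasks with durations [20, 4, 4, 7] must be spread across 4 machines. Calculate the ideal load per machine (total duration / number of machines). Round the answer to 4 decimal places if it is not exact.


Total processing time = 20 + 4 + 4 + 7 = 35
Number of machines = 4
Ideal balanced load = 35 / 4 = 8.75

8.75


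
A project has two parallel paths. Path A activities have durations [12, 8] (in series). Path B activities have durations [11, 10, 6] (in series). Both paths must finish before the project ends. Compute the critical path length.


Path A total = 12 + 8 = 20
Path B total = 11 + 10 + 6 = 27
Critical path = longest path = max(20, 27) = 27

27


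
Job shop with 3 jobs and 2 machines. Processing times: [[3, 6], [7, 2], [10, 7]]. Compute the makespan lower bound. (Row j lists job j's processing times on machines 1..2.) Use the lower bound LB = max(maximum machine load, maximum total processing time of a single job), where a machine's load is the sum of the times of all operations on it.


Machine loads:
  Machine 1: 3 + 7 + 10 = 20
  Machine 2: 6 + 2 + 7 = 15
Max machine load = 20
Job totals:
  Job 1: 9
  Job 2: 9
  Job 3: 17
Max job total = 17
Lower bound = max(20, 17) = 20

20


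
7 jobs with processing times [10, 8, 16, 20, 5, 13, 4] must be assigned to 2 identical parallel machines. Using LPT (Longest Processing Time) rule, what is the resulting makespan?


Sort jobs in decreasing order (LPT): [20, 16, 13, 10, 8, 5, 4]
Assign each job to the least loaded machine:
  Machine 1: jobs [20, 10, 5, 4], load = 39
  Machine 2: jobs [16, 13, 8], load = 37
Makespan = max load = 39

39


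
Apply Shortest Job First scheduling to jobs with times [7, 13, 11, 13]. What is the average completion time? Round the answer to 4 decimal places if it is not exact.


SJF order (ascending): [7, 11, 13, 13]
Completion times:
  Job 1: burst=7, C=7
  Job 2: burst=11, C=18
  Job 3: burst=13, C=31
  Job 4: burst=13, C=44
Average completion = 100/4 = 25.0

25.0
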